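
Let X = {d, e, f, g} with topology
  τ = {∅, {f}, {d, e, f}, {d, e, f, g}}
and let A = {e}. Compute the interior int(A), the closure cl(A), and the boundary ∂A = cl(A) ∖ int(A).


int(A) = ∅, cl(A) = {d, e, g}, ∂A = {d, e, g}.

Closed sets in (X, τ) are complements of opens:
  closed(X, τ) = {∅, {g}, {d, e, g}, {d, e, f, g}}.
int(A) = ⋃ {U ∈ τ : U ⊆ A}. Opens contained in A: ∅.
Taking the union of these: int(A) = ∅.
cl(A) = ⋂ {C closed : A ⊆ C}. Closed sets containing A: {d, e, g}, {d, e, f, g}.
Intersecting these: cl(A) = {d, e, g}.
∂A = cl(A) ∖ int(A) = {d, e, g} ∖ ∅ = {d, e, g}.


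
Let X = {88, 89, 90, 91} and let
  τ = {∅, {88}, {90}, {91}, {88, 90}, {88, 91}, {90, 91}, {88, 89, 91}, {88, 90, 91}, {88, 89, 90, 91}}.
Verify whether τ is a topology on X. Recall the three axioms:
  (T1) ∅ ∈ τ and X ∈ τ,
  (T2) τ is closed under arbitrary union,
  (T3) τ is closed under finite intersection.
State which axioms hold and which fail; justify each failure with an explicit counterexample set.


τ IS a topology on X.

Axiom (T1): ∅ ∈ τ? Yes; X ∈ τ? Yes.
Axiom (T2/T3): check pairwise unions and intersections of members of τ.
All pairwise intersections and unions checked — each lies in τ. Therefore τ satisfies (T1), (T2), (T3): it IS a topology on X.


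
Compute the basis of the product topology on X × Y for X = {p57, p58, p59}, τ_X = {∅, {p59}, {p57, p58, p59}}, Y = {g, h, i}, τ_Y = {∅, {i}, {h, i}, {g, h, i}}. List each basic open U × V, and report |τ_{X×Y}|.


Basis B = {∅ × ∅, {p59} × {i}, {p59} × {h, i}, {p57, p58, p59} × {i}, {p59} × {g, h, i}, {p57, p58, p59} × {h, i}, {p57, p58, p59} × {g, h, i}}; |τ_{X×Y}| = 10.

Enumerate products U × V with U ∈ τ_X, V ∈ τ_Y (deduplicated):
  ∅ × ∅ = {} (∅)
  {p59} × {i} = {(p59,i)}
  {p59} × {h, i} = {(p59,h), (p59,i)}
  {p57, p58, p59} × {i} = {(p57,i), (p58,i), (p59,i)}
  {p59} × {g, h, i} = {(p59,g), (p59,h), (p59,i)}
  {p57, p58, p59} × {h, i} = {(p57,h), (p57,i), (p58,h), (p58,i), (p59,h), (p59,i)}
  {p57, p58, p59} × {g, h, i} = {(p57,g), (p57,h), (p57,i), (p58,g), (p58,h), (p58,i), (p59,g), (p59,h), (p59,i)}
These 7 distinct sets form the basis B.
Close under arbitrary unions to get τ_{X×Y}; counting gives |τ_{X×Y}| = 10.


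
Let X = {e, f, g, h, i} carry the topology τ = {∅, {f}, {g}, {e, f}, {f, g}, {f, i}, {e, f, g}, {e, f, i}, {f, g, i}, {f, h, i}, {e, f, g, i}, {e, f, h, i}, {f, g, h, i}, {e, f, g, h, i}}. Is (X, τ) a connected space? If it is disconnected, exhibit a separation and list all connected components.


(X, τ) is disconnected; components = [{g}, {e, f, h, i}].

Find clopen sets (U ∈ τ with X ∖ U ∈ τ):
  U = ∅, X ∖ U = {e, f, g, h, i} — both open, so U is clopen.
  U = {g}, X ∖ U = {e, f, h, i} — both open, so U is clopen.
  U = {e, f, h, i}, X ∖ U = {g} — both open, so U is clopen.
  U = {e, f, g, h, i}, X ∖ U = ∅ — both open, so U is clopen.
Nontrivial clopen(s) exist: e.g. {e, f, h, i}. So (X, τ) is disconnected.
Compute connected components by grouping points that agree on all clopens:
  component: {g}
  component: {e, f, h, i}


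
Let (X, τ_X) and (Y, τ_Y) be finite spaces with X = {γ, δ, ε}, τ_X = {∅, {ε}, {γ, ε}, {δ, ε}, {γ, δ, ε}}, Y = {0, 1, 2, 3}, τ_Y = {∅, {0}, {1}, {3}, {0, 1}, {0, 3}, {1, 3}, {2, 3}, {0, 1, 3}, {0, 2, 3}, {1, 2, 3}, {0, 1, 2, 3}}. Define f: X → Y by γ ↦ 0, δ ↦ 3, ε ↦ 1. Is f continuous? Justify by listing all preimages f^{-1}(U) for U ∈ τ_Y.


f is NOT continuous.

Compute f^{-1}(U) for each U ∈ τ_Y:
  U = ∅: f^{-1}(U) = ∅ ∈ τ_X ✓.
  U = {0}: f^{-1}(U) = {γ} ∉ τ_X ✗.
  U = {1}: f^{-1}(U) = {ε} ∈ τ_X ✓.
  U = {3}: f^{-1}(U) = {δ} ∉ τ_X ✗.
  U = {0, 1}: f^{-1}(U) = {γ, ε} ∈ τ_X ✓.
  U = {0, 3}: f^{-1}(U) = {γ, δ} ∉ τ_X ✗.
  U = {1, 3}: f^{-1}(U) = {δ, ε} ∈ τ_X ✓.
  U = {2, 3}: f^{-1}(U) = {δ} ∉ τ_X ✗.
  U = {0, 1, 3}: f^{-1}(U) = {γ, δ, ε} ∈ τ_X ✓.
  U = {0, 2, 3}: f^{-1}(U) = {γ, δ} ∉ τ_X ✗.
  U = {1, 2, 3}: f^{-1}(U) = {δ, ε} ∈ τ_X ✓.
  U = {0, 1, 2, 3}: f^{-1}(U) = {γ, δ, ε} ∈ τ_X ✓.
Found U = {0} with f^{-1}(U) = {γ} not in τ_X. Therefore f is NOT continuous.


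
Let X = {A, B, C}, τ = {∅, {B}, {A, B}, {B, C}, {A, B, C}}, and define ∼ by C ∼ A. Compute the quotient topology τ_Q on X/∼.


X/∼ = {[A=C], [B]}; |τ_Q| = 3.

Equivalence classes: [A=C], [B].
Quotient map π: X → X/∼ sends A ↦ [A=C], B ↦ [B], C ↦ [A=C].
For each subset V ⊆ X/∼, compute π^{-1}(V) ⊆ X and check whether π^{-1}(V) ∈ τ. V is open in τ_Q iff π^{-1}(V) ∈ τ.
  V = {}: π^{-1}(V) = ∅ ∈ τ ✓.
  V = {[A=C]}: π^{-1}(V) = {A, C} ∉ τ ✗.
  V = {[B]}: π^{-1}(V) = {B} ∈ τ ✓.
  V = {[A=C], [B]}: π^{-1}(V) = {A, B, C} ∈ τ ✓.
Open sets in the quotient: τ_Q = {{}, {[B]}, {[A=C], [B]}} (3 elements).


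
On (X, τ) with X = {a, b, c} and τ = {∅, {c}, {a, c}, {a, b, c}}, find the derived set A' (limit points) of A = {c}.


A' = {a, b}

For each x ∈ X, list the open sets U ∈ τ with x ∈ U, then check whether U ∩ (A ∖ {x}) ≠ ∅ for every such U.
  x = a: opens ∋ x are {a, c}, {a, b, c}; each meets A ∖ {a}, so x IS a limit point.
  x = b: opens ∋ x are {a, b, c}; each meets A ∖ {b}, so x IS a limit point.
  x = c: open {c} ∋ x has {c} ∩ (A ∖ {c}) = ∅, so x is NOT a limit point.
Collecting: A' = {a, b}.


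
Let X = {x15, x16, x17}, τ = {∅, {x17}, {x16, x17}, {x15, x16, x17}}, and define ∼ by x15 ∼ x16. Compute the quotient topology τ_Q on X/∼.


X/∼ = {[x15=x16], [x17]}; |τ_Q| = 3.

Equivalence classes: [x15=x16], [x17].
Quotient map π: X → X/∼ sends x15 ↦ [x15=x16], x16 ↦ [x15=x16], x17 ↦ [x17].
For each subset V ⊆ X/∼, compute π^{-1}(V) ⊆ X and check whether π^{-1}(V) ∈ τ. V is open in τ_Q iff π^{-1}(V) ∈ τ.
  V = {}: π^{-1}(V) = ∅ ∈ τ ✓.
  V = {[x15=x16]}: π^{-1}(V) = {x15, x16} ∉ τ ✗.
  V = {[x17]}: π^{-1}(V) = {x17} ∈ τ ✓.
  V = {[x15=x16], [x17]}: π^{-1}(V) = {x15, x16, x17} ∈ τ ✓.
Open sets in the quotient: τ_Q = {{}, {[x17]}, {[x15=x16], [x17]}} (3 elements).


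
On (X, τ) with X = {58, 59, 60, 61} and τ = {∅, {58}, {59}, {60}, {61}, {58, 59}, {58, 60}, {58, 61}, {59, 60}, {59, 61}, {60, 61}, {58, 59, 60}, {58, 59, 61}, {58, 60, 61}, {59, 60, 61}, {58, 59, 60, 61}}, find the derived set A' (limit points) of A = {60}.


A' = ∅

For each x ∈ X, list the open sets U ∈ τ with x ∈ U, then check whether U ∩ (A ∖ {x}) ≠ ∅ for every such U.
  x = 58: open {58} ∋ x has {58} ∩ (A ∖ {58}) = ∅, so x is NOT a limit point.
  x = 59: open {59} ∋ x has {59} ∩ (A ∖ {59}) = ∅, so x is NOT a limit point.
  x = 60: open {60} ∋ x has {60} ∩ (A ∖ {60}) = ∅, so x is NOT a limit point.
  x = 61: open {61} ∋ x has {61} ∩ (A ∖ {61}) = ∅, so x is NOT a limit point.
Collecting: A' = ∅.


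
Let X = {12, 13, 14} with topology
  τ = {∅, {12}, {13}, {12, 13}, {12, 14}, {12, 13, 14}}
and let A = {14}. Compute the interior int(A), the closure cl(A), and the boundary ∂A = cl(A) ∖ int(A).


int(A) = ∅, cl(A) = {14}, ∂A = {14}.

Closed sets in (X, τ) are complements of opens:
  closed(X, τ) = {∅, {13}, {14}, {12, 14}, {13, 14}, {12, 13, 14}}.
int(A) = ⋃ {U ∈ τ : U ⊆ A}. Opens contained in A: ∅.
Taking the union of these: int(A) = ∅.
cl(A) = ⋂ {C closed : A ⊆ C}. Closed sets containing A: {14}, {12, 14}, {13, 14}, {12, 13, 14}.
Intersecting these: cl(A) = {14}.
∂A = cl(A) ∖ int(A) = {14} ∖ ∅ = {14}.


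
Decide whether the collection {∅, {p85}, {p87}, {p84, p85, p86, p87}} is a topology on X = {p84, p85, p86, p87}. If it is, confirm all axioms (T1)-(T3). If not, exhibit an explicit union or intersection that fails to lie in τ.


τ is NOT a topology on X.

Axiom (T1): ∅ ∈ τ? Yes; X ∈ τ? Yes.
Axiom (T2/T3): check pairwise unions and intersections of members of τ.
Counterexample for (T2): {p85} ∪ {p87} = {p85, p87} ∉ τ. Therefore τ is NOT a topology.


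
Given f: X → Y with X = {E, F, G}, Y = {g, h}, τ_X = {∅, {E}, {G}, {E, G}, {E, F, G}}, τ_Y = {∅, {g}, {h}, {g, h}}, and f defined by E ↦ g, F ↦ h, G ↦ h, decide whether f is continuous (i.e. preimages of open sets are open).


f is NOT continuous.

Compute f^{-1}(U) for each U ∈ τ_Y:
  U = ∅: f^{-1}(U) = ∅ ∈ τ_X ✓.
  U = {g}: f^{-1}(U) = {E} ∈ τ_X ✓.
  U = {h}: f^{-1}(U) = {F, G} ∉ τ_X ✗.
  U = {g, h}: f^{-1}(U) = {E, F, G} ∈ τ_X ✓.
Found U = {h} with f^{-1}(U) = {F, G} not in τ_X. Therefore f is NOT continuous.


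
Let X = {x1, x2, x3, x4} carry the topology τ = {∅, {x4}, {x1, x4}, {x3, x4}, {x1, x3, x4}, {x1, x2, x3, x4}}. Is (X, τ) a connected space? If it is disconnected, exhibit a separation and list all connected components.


(X, τ) is connected.

Find clopen sets (U ∈ τ with X ∖ U ∈ τ):
  U = ∅, X ∖ U = {x1, x2, x3, x4} — both open, so U is clopen.
  U = {x1, x2, x3, x4}, X ∖ U = ∅ — both open, so U is clopen.
Only trivial clopens (∅ and X) exist, so (X, τ) is connected.
Compute connected components by grouping points that agree on all clopens:
  component: {x1, x2, x3, x4}


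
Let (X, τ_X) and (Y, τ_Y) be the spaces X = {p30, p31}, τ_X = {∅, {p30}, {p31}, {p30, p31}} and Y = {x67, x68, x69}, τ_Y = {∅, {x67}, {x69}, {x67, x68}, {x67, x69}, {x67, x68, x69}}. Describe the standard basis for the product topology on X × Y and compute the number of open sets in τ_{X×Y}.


Basis B = {∅ × ∅, {p30} × {x67}, {p30} × {x69}, {p31} × {x67}, {p31} × {x69}, {p30} × {x67, x68}, {p30} × {x67, x69}, {p30, p31} × {x67}, {p30, p31} × {x69}, {p31} × {x67, x68}, {p31} × {x67, x69}, {p30} × {x67, x68, x69}, {p31} × {x67, x68, x69}, {p30, p31} × {x67, x68}, {p30, p31} × {x67, x69}, {p30, p31} × {x67, x68, x69}}; |τ_{X×Y}| = 36.

Enumerate products U × V with U ∈ τ_X, V ∈ τ_Y (deduplicated):
  ∅ × ∅ = {} (∅)
  {p30} × {x67} = {(p30,x67)}
  {p30} × {x69} = {(p30,x69)}
  {p31} × {x67} = {(p31,x67)}
  {p31} × {x69} = {(p31,x69)}
  {p30} × {x67, x68} = {(p30,x67), (p30,x68)}
  {p30} × {x67, x69} = {(p30,x67), (p30,x69)}
  {p30, p31} × {x67} = {(p30,x67), (p31,x67)}
  {p30, p31} × {x69} = {(p30,x69), (p31,x69)}
  {p31} × {x67, x68} = {(p31,x67), (p31,x68)}
  {p31} × {x67, x69} = {(p31,x67), (p31,x69)}
  {p30} × {x67, x68, x69} = {(p30,x67), (p30,x68), (p30,x69)}
  {p31} × {x67, x68, x69} = {(p31,x67), (p31,x68), (p31,x69)}
  {p30, p31} × {x67, x68} = {(p30,x67), (p30,x68), (p31,x67), (p31,x68)}
  {p30, p31} × {x67, x69} = {(p30,x67), (p30,x69), (p31,x67), (p31,x69)}
  {p30, p31} × {x67, x68, x69} = {(p30,x67), (p30,x68), (p30,x69), (p31,x67), (p31,x68), (p31,x69)}
These 16 distinct sets form the basis B.
Close under arbitrary unions to get τ_{X×Y}; counting gives |τ_{X×Y}| = 36.


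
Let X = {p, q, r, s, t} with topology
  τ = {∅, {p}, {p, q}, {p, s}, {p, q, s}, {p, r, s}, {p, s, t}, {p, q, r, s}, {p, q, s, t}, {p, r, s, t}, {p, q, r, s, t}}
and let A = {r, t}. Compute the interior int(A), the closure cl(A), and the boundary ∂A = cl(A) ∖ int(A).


int(A) = ∅, cl(A) = {r, t}, ∂A = {r, t}.

Closed sets in (X, τ) are complements of opens:
  closed(X, τ) = {∅, {q}, {r}, {t}, {q, r}, {q, t}, {r, t}, {q, r, t}, {r, s, t}, {q, r, s, t}, {p, q, r, s, t}}.
int(A) = ⋃ {U ∈ τ : U ⊆ A}. Opens contained in A: ∅.
Taking the union of these: int(A) = ∅.
cl(A) = ⋂ {C closed : A ⊆ C}. Closed sets containing A: {r, t}, {q, r, t}, {r, s, t}, {q, r, s, t}, {p, q, r, s, t}.
Intersecting these: cl(A) = {r, t}.
∂A = cl(A) ∖ int(A) = {r, t} ∖ ∅ = {r, t}.


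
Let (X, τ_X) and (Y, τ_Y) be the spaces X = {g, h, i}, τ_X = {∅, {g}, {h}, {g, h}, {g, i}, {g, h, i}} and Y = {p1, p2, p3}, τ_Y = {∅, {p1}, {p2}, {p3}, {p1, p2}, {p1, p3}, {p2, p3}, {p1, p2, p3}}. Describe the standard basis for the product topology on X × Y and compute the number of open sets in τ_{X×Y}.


Basis B = {∅ × ∅, {g} × {p1}, {g} × {p2}, {g} × {p3}, {h} × {p1}, {h} × {p2}, {h} × {p3}, {g} × {p1, p2}, {g} × {p1, p3}, {g, h} × {p1}, {g, i} × {p1}, {g} × {p2, p3}, {g, h} × {p2}, {g, i} × {p2}, {g, h} × {p3}, {g, i} × {p3}, {h} × {p1, p2}, {h} × {p1, p3}, {h} × {p2, p3}, {g} × {p1, p2, p3}, {g, h, i} × {p1}, {g, h, i} × {p2}, {g, h, i} × {p3}, {h} × {p1, p2, p3}, {g, h} × {p1, p2}, {g, i} × {p1, p2}, {g, h} × {p1, p3}, {g, i} × {p1, p3}, {g, h} × {p2, p3}, {g, i} × {p2, p3}, {g, h} × {p1, p2, p3}, {g, i} × {p1, p2, p3}, {g, h, i} × {p1, p2}, {g, h, i} × {p1, p3}, {g, h, i} × {p2, p3}, {g, h, i} × {p1, p2, p3}}; |τ_{X×Y}| = 216.

Enumerate products U × V with U ∈ τ_X, V ∈ τ_Y (deduplicated):
  ∅ × ∅ = {} (∅)
  {g} × {p1} = {(g,p1)}
  {g} × {p2} = {(g,p2)}
  {g} × {p3} = {(g,p3)}
  {h} × {p1} = {(h,p1)}
  {h} × {p2} = {(h,p2)}
  {h} × {p3} = {(h,p3)}
  {g} × {p1, p2} = {(g,p1), (g,p2)}
  {g} × {p1, p3} = {(g,p1), (g,p3)}
  {g, h} × {p1} = {(g,p1), (h,p1)}
  {g, i} × {p1} = {(g,p1), (i,p1)}
  {g} × {p2, p3} = {(g,p2), (g,p3)}
  {g, h} × {p2} = {(g,p2), (h,p2)}
  {g, i} × {p2} = {(g,p2), (i,p2)}
  {g, h} × {p3} = {(g,p3), (h,p3)}
  {g, i} × {p3} = {(g,p3), (i,p3)}
  {h} × {p1, p2} = {(h,p1), (h,p2)}
  {h} × {p1, p3} = {(h,p1), (h,p3)}
  {h} × {p2, p3} = {(h,p2), (h,p3)}
  {g} × {p1, p2, p3} = {(g,p1), (g,p2), (g,p3)}
  {g, h, i} × {p1} = {(g,p1), (h,p1), (i,p1)}
  {g, h, i} × {p2} = {(g,p2), (h,p2), (i,p2)}
  {g, h, i} × {p3} = {(g,p3), (h,p3), (i,p3)}
  {h} × {p1, p2, p3} = {(h,p1), (h,p2), (h,p3)}
  {g, h} × {p1, p2} = {(g,p1), (g,p2), (h,p1), (h,p2)}
  {g, i} × {p1, p2} = {(g,p1), (g,p2), (i,p1), (i,p2)}
  {g, h} × {p1, p3} = {(g,p1), (g,p3), (h,p1), (h,p3)}
  {g, i} × {p1, p3} = {(g,p1), (g,p3), (i,p1), (i,p3)}
  {g, h} × {p2, p3} = {(g,p2), (g,p3), (h,p2), (h,p3)}
  {g, i} × {p2, p3} = {(g,p2), (g,p3), (i,p2), (i,p3)}
  {g, h} × {p1, p2, p3} = {(g,p1), (g,p2), (g,p3), (h,p1), (h,p2), (h,p3)}
  {g, i} × {p1, p2, p3} = {(g,p1), (g,p2), (g,p3), (i,p1), (i,p2), (i,p3)}
  {g, h, i} × {p1, p2} = {(g,p1), (g,p2), (h,p1), (h,p2), (i,p1), (i,p2)}
  {g, h, i} × {p1, p3} = {(g,p1), (g,p3), (h,p1), (h,p3), (i,p1), (i,p3)}
  {g, h, i} × {p2, p3} = {(g,p2), (g,p3), (h,p2), (h,p3), (i,p2), (i,p3)}
  {g, h, i} × {p1, p2, p3} = {(g,p1), (g,p2), (g,p3), (h,p1), (h,p2), (h,p3), (i,p1), (i,p2), (i,p3)}
These 36 distinct sets form the basis B.
Close under arbitrary unions to get τ_{X×Y}; counting gives |τ_{X×Y}| = 216.


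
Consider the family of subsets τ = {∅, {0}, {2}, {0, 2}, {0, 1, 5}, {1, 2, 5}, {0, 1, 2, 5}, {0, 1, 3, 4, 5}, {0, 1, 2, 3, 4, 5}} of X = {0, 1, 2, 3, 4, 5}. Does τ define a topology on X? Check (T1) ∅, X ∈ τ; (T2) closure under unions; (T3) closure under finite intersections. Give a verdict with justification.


τ is NOT a topology on X.

Axiom (T1): ∅ ∈ τ? Yes; X ∈ τ? Yes.
Axiom (T2/T3): check pairwise unions and intersections of members of τ.
Counterexample for (T3): {0, 1, 5} ∩ {1, 2, 5} = {1, 5} ∉ τ. Therefore τ is NOT a topology.


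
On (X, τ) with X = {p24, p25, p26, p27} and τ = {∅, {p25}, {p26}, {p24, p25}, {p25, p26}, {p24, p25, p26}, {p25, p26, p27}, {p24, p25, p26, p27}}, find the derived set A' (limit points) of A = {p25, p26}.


A' = {p24, p27}

For each x ∈ X, list the open sets U ∈ τ with x ∈ U, then check whether U ∩ (A ∖ {x}) ≠ ∅ for every such U.
  x = p24: opens ∋ x are {p24, p25}, {p24, p25, p26}, {p24, p25, p26, p27}; each meets A ∖ {p24}, so x IS a limit point.
  x = p25: open {p25} ∋ x has {p25} ∩ (A ∖ {p25}) = ∅, so x is NOT a limit point.
  x = p26: open {p26} ∋ x has {p26} ∩ (A ∖ {p26}) = ∅, so x is NOT a limit point.
  x = p27: opens ∋ x are {p25, p26, p27}, {p24, p25, p26, p27}; each meets A ∖ {p27}, so x IS a limit point.
Collecting: A' = {p24, p27}.


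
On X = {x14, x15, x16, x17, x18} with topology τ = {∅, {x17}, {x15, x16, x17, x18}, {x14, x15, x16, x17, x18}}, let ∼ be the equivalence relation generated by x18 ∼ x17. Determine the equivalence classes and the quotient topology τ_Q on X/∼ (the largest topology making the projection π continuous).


X/∼ = {[x14], [x15], [x16], [x17=x18]}; |τ_Q| = 3.

Equivalence classes: [x14], [x15], [x16], [x17=x18].
Quotient map π: X → X/∼ sends x14 ↦ [x14], x15 ↦ [x15], x16 ↦ [x16], x17 ↦ [x17=x18], x18 ↦ [x17=x18].
For each subset V ⊆ X/∼, compute π^{-1}(V) ⊆ X and check whether π^{-1}(V) ∈ τ. V is open in τ_Q iff π^{-1}(V) ∈ τ.
  V = {}: π^{-1}(V) = ∅ ∈ τ ✓.
  V = {[x14]}: π^{-1}(V) = {x14} ∉ τ ✗.
  V = {[x15]}: π^{-1}(V) = {x15} ∉ τ ✗.
  V = {[x14], [x15]}: π^{-1}(V) = {x14, x15} ∉ τ ✗.
  V = {[x16]}: π^{-1}(V) = {x16} ∉ τ ✗.
  V = {[x14], [x16]}: π^{-1}(V) = {x14, x16} ∉ τ ✗.
  V = {[x15], [x16]}: π^{-1}(V) = {x15, x16} ∉ τ ✗.
  V = {[x14], [x15], [x16]}: π^{-1}(V) = {x14, x15, x16} ∉ τ ✗.
  V = {[x17=x18]}: π^{-1}(V) = {x17, x18} ∉ τ ✗.
  V = {[x14], [x17=x18]}: π^{-1}(V) = {x14, x17, x18} ∉ τ ✗.
  V = {[x15], [x17=x18]}: π^{-1}(V) = {x15, x17, x18} ∉ τ ✗.
  V = {[x14], [x15], [x17=x18]}: π^{-1}(V) = {x14, x15, x17, x18} ∉ τ ✗.
  V = {[x16], [x17=x18]}: π^{-1}(V) = {x16, x17, x18} ∉ τ ✗.
  V = {[x14], [x16], [x17=x18]}: π^{-1}(V) = {x14, x16, x17, x18} ∉ τ ✗.
  V = {[x15], [x16], [x17=x18]}: π^{-1}(V) = {x15, x16, x17, x18} ∈ τ ✓.
  V = {[x14], [x15], [x16], [x17=x18]}: π^{-1}(V) = {x14, x15, x16, x17, x18} ∈ τ ✓.
Open sets in the quotient: τ_Q = {{}, {[x15], [x16], [x17=x18]}, {[x14], [x15], [x16], [x17=x18]}} (3 elements).


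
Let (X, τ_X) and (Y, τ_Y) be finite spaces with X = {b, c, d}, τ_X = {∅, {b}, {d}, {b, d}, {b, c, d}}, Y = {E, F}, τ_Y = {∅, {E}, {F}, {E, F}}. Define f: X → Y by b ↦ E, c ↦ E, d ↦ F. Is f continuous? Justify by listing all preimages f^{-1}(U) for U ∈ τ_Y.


f is NOT continuous.

Compute f^{-1}(U) for each U ∈ τ_Y:
  U = ∅: f^{-1}(U) = ∅ ∈ τ_X ✓.
  U = {E}: f^{-1}(U) = {b, c} ∉ τ_X ✗.
  U = {F}: f^{-1}(U) = {d} ∈ τ_X ✓.
  U = {E, F}: f^{-1}(U) = {b, c, d} ∈ τ_X ✓.
Found U = {E} with f^{-1}(U) = {b, c} not in τ_X. Therefore f is NOT continuous.


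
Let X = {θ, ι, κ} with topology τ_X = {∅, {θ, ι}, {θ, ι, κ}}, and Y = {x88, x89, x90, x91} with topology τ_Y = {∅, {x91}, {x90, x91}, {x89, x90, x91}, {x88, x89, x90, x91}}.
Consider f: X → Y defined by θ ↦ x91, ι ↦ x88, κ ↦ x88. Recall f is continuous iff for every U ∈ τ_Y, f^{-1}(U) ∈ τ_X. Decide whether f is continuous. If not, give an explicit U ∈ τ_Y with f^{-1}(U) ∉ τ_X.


f is NOT continuous.

Compute f^{-1}(U) for each U ∈ τ_Y:
  U = ∅: f^{-1}(U) = ∅ ∈ τ_X ✓.
  U = {x91}: f^{-1}(U) = {θ} ∉ τ_X ✗.
  U = {x90, x91}: f^{-1}(U) = {θ} ∉ τ_X ✗.
  U = {x89, x90, x91}: f^{-1}(U) = {θ} ∉ τ_X ✗.
  U = {x88, x89, x90, x91}: f^{-1}(U) = {θ, ι, κ} ∈ τ_X ✓.
Found U = {x91} with f^{-1}(U) = {θ} not in τ_X. Therefore f is NOT continuous.


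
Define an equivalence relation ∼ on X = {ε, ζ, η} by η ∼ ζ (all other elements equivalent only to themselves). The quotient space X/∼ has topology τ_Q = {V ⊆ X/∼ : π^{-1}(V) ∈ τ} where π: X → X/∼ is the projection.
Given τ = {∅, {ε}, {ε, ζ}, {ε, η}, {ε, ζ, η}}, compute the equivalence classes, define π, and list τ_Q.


X/∼ = {[ε], [ζ=η]}; |τ_Q| = 3.

Equivalence classes: [ε], [ζ=η].
Quotient map π: X → X/∼ sends ε ↦ [ε], ζ ↦ [ζ=η], η ↦ [ζ=η].
For each subset V ⊆ X/∼, compute π^{-1}(V) ⊆ X and check whether π^{-1}(V) ∈ τ. V is open in τ_Q iff π^{-1}(V) ∈ τ.
  V = {}: π^{-1}(V) = ∅ ∈ τ ✓.
  V = {[ε]}: π^{-1}(V) = {ε} ∈ τ ✓.
  V = {[ζ=η]}: π^{-1}(V) = {ζ, η} ∉ τ ✗.
  V = {[ε], [ζ=η]}: π^{-1}(V) = {ε, ζ, η} ∈ τ ✓.
Open sets in the quotient: τ_Q = {{}, {[ε]}, {[ε], [ζ=η]}} (3 elements).


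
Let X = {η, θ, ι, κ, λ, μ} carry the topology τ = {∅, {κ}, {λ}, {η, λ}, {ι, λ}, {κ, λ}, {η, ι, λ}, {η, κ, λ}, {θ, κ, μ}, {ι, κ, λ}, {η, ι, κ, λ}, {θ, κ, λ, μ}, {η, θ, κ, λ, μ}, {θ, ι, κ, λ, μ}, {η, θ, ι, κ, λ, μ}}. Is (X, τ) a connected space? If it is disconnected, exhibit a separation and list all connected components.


(X, τ) is disconnected; components = [{η, ι, λ}, {θ, κ, μ}].

Find clopen sets (U ∈ τ with X ∖ U ∈ τ):
  U = ∅, X ∖ U = {η, θ, ι, κ, λ, μ} — both open, so U is clopen.
  U = {η, ι, λ}, X ∖ U = {θ, κ, μ} — both open, so U is clopen.
  U = {θ, κ, μ}, X ∖ U = {η, ι, λ} — both open, so U is clopen.
  U = {η, θ, ι, κ, λ, μ}, X ∖ U = ∅ — both open, so U is clopen.
Nontrivial clopen(s) exist: e.g. {θ, κ, μ}. So (X, τ) is disconnected.
Compute connected components by grouping points that agree on all clopens:
  component: {η, ι, λ}
  component: {θ, κ, μ}


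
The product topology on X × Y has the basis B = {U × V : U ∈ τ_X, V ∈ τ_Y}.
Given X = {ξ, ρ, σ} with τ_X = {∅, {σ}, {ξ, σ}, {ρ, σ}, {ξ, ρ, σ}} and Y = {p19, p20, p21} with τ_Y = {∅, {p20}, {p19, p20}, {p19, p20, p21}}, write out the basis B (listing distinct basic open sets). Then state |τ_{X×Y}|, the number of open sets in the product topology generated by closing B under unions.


Basis B = {∅ × ∅, {σ} × {p20}, {ξ, σ} × {p20}, {ρ, σ} × {p20}, {σ} × {p19, p20}, {ξ, ρ, σ} × {p20}, {σ} × {p19, p20, p21}, {ξ, σ} × {p19, p20}, {ρ, σ} × {p19, p20}, {ξ, σ} × {p19, p20, p21}, {ξ, ρ, σ} × {p19, p20}, {ρ, σ} × {p19, p20, p21}, {ξ, ρ, σ} × {p19, p20, p21}}; |τ_{X×Y}| = 30.

Enumerate products U × V with U ∈ τ_X, V ∈ τ_Y (deduplicated):
  ∅ × ∅ = {} (∅)
  {σ} × {p20} = {(σ,p20)}
  {ξ, σ} × {p20} = {(ξ,p20), (σ,p20)}
  {ρ, σ} × {p20} = {(ρ,p20), (σ,p20)}
  {σ} × {p19, p20} = {(σ,p19), (σ,p20)}
  {ξ, ρ, σ} × {p20} = {(ξ,p20), (ρ,p20), (σ,p20)}
  {σ} × {p19, p20, p21} = {(σ,p19), (σ,p20), (σ,p21)}
  {ξ, σ} × {p19, p20} = {(ξ,p19), (ξ,p20), (σ,p19), (σ,p20)}
  {ρ, σ} × {p19, p20} = {(ρ,p19), (ρ,p20), (σ,p19), (σ,p20)}
  {ξ, σ} × {p19, p20, p21} = {(ξ,p19), (ξ,p20), (ξ,p21), (σ,p19), (σ,p20), (σ,p21)}
  {ξ, ρ, σ} × {p19, p20} = {(ξ,p19), (ξ,p20), (ρ,p19), (ρ,p20), (σ,p19), (σ,p20)}
  {ρ, σ} × {p19, p20, p21} = {(ρ,p19), (ρ,p20), (ρ,p21), (σ,p19), (σ,p20), (σ,p21)}
  {ξ, ρ, σ} × {p19, p20, p21} = {(ξ,p19), (ξ,p20), (ξ,p21), (ρ,p19), (ρ,p20), (ρ,p21), (σ,p19), (σ,p20), (σ,p21)}
These 13 distinct sets form the basis B.
Close under arbitrary unions to get τ_{X×Y}; counting gives |τ_{X×Y}| = 30.


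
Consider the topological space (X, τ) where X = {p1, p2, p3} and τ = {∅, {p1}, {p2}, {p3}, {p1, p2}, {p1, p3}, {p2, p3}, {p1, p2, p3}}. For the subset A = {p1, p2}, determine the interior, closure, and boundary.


int(A) = {p1, p2}, cl(A) = {p1, p2}, ∂A = ∅.

Closed sets in (X, τ) are complements of opens:
  closed(X, τ) = {∅, {p1}, {p2}, {p3}, {p1, p2}, {p1, p3}, {p2, p3}, {p1, p2, p3}}.
int(A) = ⋃ {U ∈ τ : U ⊆ A}. Opens contained in A: ∅, {p1}, {p2}, {p1, p2}.
Taking the union of these: int(A) = {p1, p2}.
cl(A) = ⋂ {C closed : A ⊆ C}. Closed sets containing A: {p1, p2}, {p1, p2, p3}.
Intersecting these: cl(A) = {p1, p2}.
∂A = cl(A) ∖ int(A) = {p1, p2} ∖ {p1, p2} = ∅.


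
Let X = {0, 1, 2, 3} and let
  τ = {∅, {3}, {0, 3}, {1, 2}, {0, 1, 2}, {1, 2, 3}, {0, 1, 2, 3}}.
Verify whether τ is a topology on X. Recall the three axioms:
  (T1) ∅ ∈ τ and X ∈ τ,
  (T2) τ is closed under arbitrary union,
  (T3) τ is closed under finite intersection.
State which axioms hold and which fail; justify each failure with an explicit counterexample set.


τ is NOT a topology on X.

Axiom (T1): ∅ ∈ τ? Yes; X ∈ τ? Yes.
Axiom (T2/T3): check pairwise unions and intersections of members of τ.
Counterexample for (T3): {0, 3} ∩ {0, 1, 2} = {0} ∉ τ. Therefore τ is NOT a topology.


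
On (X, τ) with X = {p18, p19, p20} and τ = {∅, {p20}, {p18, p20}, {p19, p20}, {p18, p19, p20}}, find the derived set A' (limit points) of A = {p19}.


A' = ∅

For each x ∈ X, list the open sets U ∈ τ with x ∈ U, then check whether U ∩ (A ∖ {x}) ≠ ∅ for every such U.
  x = p18: open {p18, p20} ∋ x has {p18, p20} ∩ (A ∖ {p18}) = ∅, so x is NOT a limit point.
  x = p19: open {p19, p20} ∋ x has {p19, p20} ∩ (A ∖ {p19}) = ∅, so x is NOT a limit point.
  x = p20: open {p20} ∋ x has {p20} ∩ (A ∖ {p20}) = ∅, so x is NOT a limit point.
Collecting: A' = ∅.


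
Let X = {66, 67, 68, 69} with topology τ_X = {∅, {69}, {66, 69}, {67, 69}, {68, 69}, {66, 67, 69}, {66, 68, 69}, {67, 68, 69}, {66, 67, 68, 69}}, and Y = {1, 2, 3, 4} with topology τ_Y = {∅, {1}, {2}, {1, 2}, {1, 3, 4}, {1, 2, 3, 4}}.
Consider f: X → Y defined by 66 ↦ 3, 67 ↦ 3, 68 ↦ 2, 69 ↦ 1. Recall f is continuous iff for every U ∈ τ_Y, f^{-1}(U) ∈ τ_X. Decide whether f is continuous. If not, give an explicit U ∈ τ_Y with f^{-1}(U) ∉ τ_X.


f is NOT continuous.

Compute f^{-1}(U) for each U ∈ τ_Y:
  U = ∅: f^{-1}(U) = ∅ ∈ τ_X ✓.
  U = {1}: f^{-1}(U) = {69} ∈ τ_X ✓.
  U = {2}: f^{-1}(U) = {68} ∉ τ_X ✗.
  U = {1, 2}: f^{-1}(U) = {68, 69} ∈ τ_X ✓.
  U = {1, 3, 4}: f^{-1}(U) = {66, 67, 69} ∈ τ_X ✓.
  U = {1, 2, 3, 4}: f^{-1}(U) = {66, 67, 68, 69} ∈ τ_X ✓.
Found U = {2} with f^{-1}(U) = {68} not in τ_X. Therefore f is NOT continuous.


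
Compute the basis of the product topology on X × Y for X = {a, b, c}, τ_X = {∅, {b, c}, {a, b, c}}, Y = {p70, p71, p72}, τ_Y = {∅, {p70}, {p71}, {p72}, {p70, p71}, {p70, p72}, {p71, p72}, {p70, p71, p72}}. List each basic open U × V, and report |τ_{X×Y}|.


Basis B = {∅ × ∅, {b, c} × {p70}, {b, c} × {p71}, {b, c} × {p72}, {a, b, c} × {p70}, {a, b, c} × {p71}, {a, b, c} × {p72}, {b, c} × {p70, p71}, {b, c} × {p70, p72}, {b, c} × {p71, p72}, {a, b, c} × {p70, p71}, {a, b, c} × {p70, p72}, {a, b, c} × {p71, p72}, {b, c} × {p70, p71, p72}, {a, b, c} × {p70, p71, p72}}; |τ_{X×Y}| = 27.

Enumerate products U × V with U ∈ τ_X, V ∈ τ_Y (deduplicated):
  ∅ × ∅ = {} (∅)
  {b, c} × {p70} = {(b,p70), (c,p70)}
  {b, c} × {p71} = {(b,p71), (c,p71)}
  {b, c} × {p72} = {(b,p72), (c,p72)}
  {a, b, c} × {p70} = {(a,p70), (b,p70), (c,p70)}
  {a, b, c} × {p71} = {(a,p71), (b,p71), (c,p71)}
  {a, b, c} × {p72} = {(a,p72), (b,p72), (c,p72)}
  {b, c} × {p70, p71} = {(b,p70), (b,p71), (c,p70), (c,p71)}
  {b, c} × {p70, p72} = {(b,p70), (b,p72), (c,p70), (c,p72)}
  {b, c} × {p71, p72} = {(b,p71), (b,p72), (c,p71), (c,p72)}
  {a, b, c} × {p70, p71} = {(a,p70), (a,p71), (b,p70), (b,p71), (c,p70), (c,p71)}
  {a, b, c} × {p70, p72} = {(a,p70), (a,p72), (b,p70), (b,p72), (c,p70), (c,p72)}
  {a, b, c} × {p71, p72} = {(a,p71), (a,p72), (b,p71), (b,p72), (c,p71), (c,p72)}
  {b, c} × {p70, p71, p72} = {(b,p70), (b,p71), (b,p72), (c,p70), (c,p71), (c,p72)}
  {a, b, c} × {p70, p71, p72} = {(a,p70), (a,p71), (a,p72), (b,p70), (b,p71), (b,p72), (c,p70), (c,p71), (c,p72)}
These 15 distinct sets form the basis B.
Close under arbitrary unions to get τ_{X×Y}; counting gives |τ_{X×Y}| = 27.


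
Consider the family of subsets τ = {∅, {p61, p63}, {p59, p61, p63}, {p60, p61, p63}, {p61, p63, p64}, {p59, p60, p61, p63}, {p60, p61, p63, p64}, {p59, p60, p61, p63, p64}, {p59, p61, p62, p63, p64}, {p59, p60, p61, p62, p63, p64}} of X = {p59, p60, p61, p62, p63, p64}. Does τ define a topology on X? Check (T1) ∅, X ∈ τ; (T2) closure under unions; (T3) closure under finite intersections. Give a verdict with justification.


τ is NOT a topology on X.

Axiom (T1): ∅ ∈ τ? Yes; X ∈ τ? Yes.
Axiom (T2/T3): check pairwise unions and intersections of members of τ.
Counterexample for (T2): {p59, p61, p63} ∪ {p61, p63, p64} = {p59, p61, p63, p64} ∉ τ. Therefore τ is NOT a topology.


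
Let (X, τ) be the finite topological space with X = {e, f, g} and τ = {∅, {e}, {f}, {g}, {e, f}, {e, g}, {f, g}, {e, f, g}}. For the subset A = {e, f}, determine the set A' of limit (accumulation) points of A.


A' = ∅

For each x ∈ X, list the open sets U ∈ τ with x ∈ U, then check whether U ∩ (A ∖ {x}) ≠ ∅ for every such U.
  x = e: open {e} ∋ x has {e} ∩ (A ∖ {e}) = ∅, so x is NOT a limit point.
  x = f: open {f} ∋ x has {f} ∩ (A ∖ {f}) = ∅, so x is NOT a limit point.
  x = g: open {g} ∋ x has {g} ∩ (A ∖ {g}) = ∅, so x is NOT a limit point.
Collecting: A' = ∅.


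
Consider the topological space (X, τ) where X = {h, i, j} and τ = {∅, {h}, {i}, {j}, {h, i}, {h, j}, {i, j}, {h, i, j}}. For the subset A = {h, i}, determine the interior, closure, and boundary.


int(A) = {h, i}, cl(A) = {h, i}, ∂A = ∅.

Closed sets in (X, τ) are complements of opens:
  closed(X, τ) = {∅, {h}, {i}, {j}, {h, i}, {h, j}, {i, j}, {h, i, j}}.
int(A) = ⋃ {U ∈ τ : U ⊆ A}. Opens contained in A: ∅, {h}, {i}, {h, i}.
Taking the union of these: int(A) = {h, i}.
cl(A) = ⋂ {C closed : A ⊆ C}. Closed sets containing A: {h, i}, {h, i, j}.
Intersecting these: cl(A) = {h, i}.
∂A = cl(A) ∖ int(A) = {h, i} ∖ {h, i} = ∅.


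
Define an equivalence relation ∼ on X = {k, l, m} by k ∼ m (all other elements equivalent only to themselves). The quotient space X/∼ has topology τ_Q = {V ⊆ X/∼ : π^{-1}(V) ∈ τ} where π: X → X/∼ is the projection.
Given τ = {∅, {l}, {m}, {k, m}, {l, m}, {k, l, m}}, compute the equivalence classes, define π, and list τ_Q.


X/∼ = {[k=m], [l]}; |τ_Q| = 4.

Equivalence classes: [k=m], [l].
Quotient map π: X → X/∼ sends k ↦ [k=m], l ↦ [l], m ↦ [k=m].
For each subset V ⊆ X/∼, compute π^{-1}(V) ⊆ X and check whether π^{-1}(V) ∈ τ. V is open in τ_Q iff π^{-1}(V) ∈ τ.
  V = {}: π^{-1}(V) = ∅ ∈ τ ✓.
  V = {[k=m]}: π^{-1}(V) = {k, m} ∈ τ ✓.
  V = {[l]}: π^{-1}(V) = {l} ∈ τ ✓.
  V = {[k=m], [l]}: π^{-1}(V) = {k, l, m} ∈ τ ✓.
Open sets in the quotient: τ_Q = {{}, {[k=m]}, {[l]}, {[k=m], [l]}} (4 elements).


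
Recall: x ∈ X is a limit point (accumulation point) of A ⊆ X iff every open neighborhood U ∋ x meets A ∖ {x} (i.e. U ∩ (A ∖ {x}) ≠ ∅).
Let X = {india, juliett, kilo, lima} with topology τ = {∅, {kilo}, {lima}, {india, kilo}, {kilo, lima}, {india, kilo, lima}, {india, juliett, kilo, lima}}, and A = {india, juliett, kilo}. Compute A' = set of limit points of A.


A' = {india, juliett}

For each x ∈ X, list the open sets U ∈ τ with x ∈ U, then check whether U ∩ (A ∖ {x}) ≠ ∅ for every such U.
  x = india: opens ∋ x are {india, kilo}, {india, kilo, lima}, {india, juliett, kilo, lima}; each meets A ∖ {india}, so x IS a limit point.
  x = juliett: opens ∋ x are {india, juliett, kilo, lima}; each meets A ∖ {juliett}, so x IS a limit point.
  x = kilo: open {kilo} ∋ x has {kilo} ∩ (A ∖ {kilo}) = ∅, so x is NOT a limit point.
  x = lima: open {lima} ∋ x has {lima} ∩ (A ∖ {lima}) = ∅, so x is NOT a limit point.
Collecting: A' = {india, juliett}.


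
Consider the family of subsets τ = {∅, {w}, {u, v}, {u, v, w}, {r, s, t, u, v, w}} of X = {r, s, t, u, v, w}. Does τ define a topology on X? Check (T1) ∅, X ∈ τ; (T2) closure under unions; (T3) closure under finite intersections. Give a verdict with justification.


τ IS a topology on X.

Axiom (T1): ∅ ∈ τ? Yes; X ∈ τ? Yes.
Axiom (T2/T3): check pairwise unions and intersections of members of τ.
All pairwise intersections and unions checked — each lies in τ. Therefore τ satisfies (T1), (T2), (T3): it IS a topology on X.


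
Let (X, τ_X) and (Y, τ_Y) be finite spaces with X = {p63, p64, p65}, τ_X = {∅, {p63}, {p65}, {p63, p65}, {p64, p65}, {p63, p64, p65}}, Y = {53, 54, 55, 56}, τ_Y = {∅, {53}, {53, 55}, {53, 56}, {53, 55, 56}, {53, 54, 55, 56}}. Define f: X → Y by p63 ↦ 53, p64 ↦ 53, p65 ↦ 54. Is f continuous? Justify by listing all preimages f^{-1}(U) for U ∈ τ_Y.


f is NOT continuous.

Compute f^{-1}(U) for each U ∈ τ_Y:
  U = ∅: f^{-1}(U) = ∅ ∈ τ_X ✓.
  U = {53}: f^{-1}(U) = {p63, p64} ∉ τ_X ✗.
  U = {53, 55}: f^{-1}(U) = {p63, p64} ∉ τ_X ✗.
  U = {53, 56}: f^{-1}(U) = {p63, p64} ∉ τ_X ✗.
  U = {53, 55, 56}: f^{-1}(U) = {p63, p64} ∉ τ_X ✗.
  U = {53, 54, 55, 56}: f^{-1}(U) = {p63, p64, p65} ∈ τ_X ✓.
Found U = {53} with f^{-1}(U) = {p63, p64} not in τ_X. Therefore f is NOT continuous.


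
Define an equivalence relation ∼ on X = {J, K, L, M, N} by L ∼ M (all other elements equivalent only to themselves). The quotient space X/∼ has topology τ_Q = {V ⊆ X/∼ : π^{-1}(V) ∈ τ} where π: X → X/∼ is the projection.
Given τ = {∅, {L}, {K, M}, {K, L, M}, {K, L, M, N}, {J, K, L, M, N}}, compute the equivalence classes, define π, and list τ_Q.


X/∼ = {[J], [K], [L=M], [N]}; |τ_Q| = 4.

Equivalence classes: [J], [K], [L=M], [N].
Quotient map π: X → X/∼ sends J ↦ [J], K ↦ [K], L ↦ [L=M], M ↦ [L=M], N ↦ [N].
For each subset V ⊆ X/∼, compute π^{-1}(V) ⊆ X and check whether π^{-1}(V) ∈ τ. V is open in τ_Q iff π^{-1}(V) ∈ τ.
  V = {}: π^{-1}(V) = ∅ ∈ τ ✓.
  V = {[J]}: π^{-1}(V) = {J} ∉ τ ✗.
  V = {[K]}: π^{-1}(V) = {K} ∉ τ ✗.
  V = {[J], [K]}: π^{-1}(V) = {J, K} ∉ τ ✗.
  V = {[L=M]}: π^{-1}(V) = {L, M} ∉ τ ✗.
  V = {[J], [L=M]}: π^{-1}(V) = {J, L, M} ∉ τ ✗.
  V = {[K], [L=M]}: π^{-1}(V) = {K, L, M} ∈ τ ✓.
  V = {[J], [K], [L=M]}: π^{-1}(V) = {J, K, L, M} ∉ τ ✗.
  V = {[N]}: π^{-1}(V) = {N} ∉ τ ✗.
  V = {[J], [N]}: π^{-1}(V) = {J, N} ∉ τ ✗.
  V = {[K], [N]}: π^{-1}(V) = {K, N} ∉ τ ✗.
  V = {[J], [K], [N]}: π^{-1}(V) = {J, K, N} ∉ τ ✗.
  V = {[L=M], [N]}: π^{-1}(V) = {L, M, N} ∉ τ ✗.
  V = {[J], [L=M], [N]}: π^{-1}(V) = {J, L, M, N} ∉ τ ✗.
  V = {[K], [L=M], [N]}: π^{-1}(V) = {K, L, M, N} ∈ τ ✓.
  V = {[J], [K], [L=M], [N]}: π^{-1}(V) = {J, K, L, M, N} ∈ τ ✓.
Open sets in the quotient: τ_Q = {{}, {[K], [L=M]}, {[K], [L=M], [N]}, {[J], [K], [L=M], [N]}} (4 elements).


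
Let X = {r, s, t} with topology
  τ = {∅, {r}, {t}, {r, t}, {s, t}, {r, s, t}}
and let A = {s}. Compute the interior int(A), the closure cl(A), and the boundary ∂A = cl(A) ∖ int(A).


int(A) = ∅, cl(A) = {s}, ∂A = {s}.

Closed sets in (X, τ) are complements of opens:
  closed(X, τ) = {∅, {r}, {s}, {r, s}, {s, t}, {r, s, t}}.
int(A) = ⋃ {U ∈ τ : U ⊆ A}. Opens contained in A: ∅.
Taking the union of these: int(A) = ∅.
cl(A) = ⋂ {C closed : A ⊆ C}. Closed sets containing A: {s}, {r, s}, {s, t}, {r, s, t}.
Intersecting these: cl(A) = {s}.
∂A = cl(A) ∖ int(A) = {s} ∖ ∅ = {s}.


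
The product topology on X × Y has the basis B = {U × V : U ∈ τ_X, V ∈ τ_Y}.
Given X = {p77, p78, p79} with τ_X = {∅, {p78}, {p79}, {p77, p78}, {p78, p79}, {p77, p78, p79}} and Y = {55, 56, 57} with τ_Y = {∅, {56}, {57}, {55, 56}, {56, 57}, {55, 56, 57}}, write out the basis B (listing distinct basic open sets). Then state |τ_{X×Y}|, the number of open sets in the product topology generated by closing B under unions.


Basis B = {∅ × ∅, {p78} × {56}, {p78} × {57}, {p79} × {56}, {p79} × {57}, {p77, p78} × {56}, {p77, p78} × {57}, {p78} × {55, 56}, {p78} × {56, 57}, {p78, p79} × {56}, {p78, p79} × {57}, {p79} × {55, 56}, {p79} × {56, 57}, {p77, p78, p79} × {56}, {p77, p78, p79} × {57}, {p78} × {55, 56, 57}, {p79} × {55, 56, 57}, {p77, p78} × {55, 56}, {p77, p78} × {56, 57}, {p78, p79} × {55, 56}, {p78, p79} × {56, 57}, {p77, p78} × {55, 56, 57}, {p77, p78, p79} × {55, 56}, {p77, p78, p79} × {56, 57}, {p78, p79} × {55, 56, 57}, {p77, p78, p79} × {55, 56, 57}}; |τ_{X×Y}| = 108.

Enumerate products U × V with U ∈ τ_X, V ∈ τ_Y (deduplicated):
  ∅ × ∅ = {} (∅)
  {p78} × {56} = {(p78,56)}
  {p78} × {57} = {(p78,57)}
  {p79} × {56} = {(p79,56)}
  {p79} × {57} = {(p79,57)}
  {p77, p78} × {56} = {(p77,56), (p78,56)}
  {p77, p78} × {57} = {(p77,57), (p78,57)}
  {p78} × {55, 56} = {(p78,55), (p78,56)}
  {p78} × {56, 57} = {(p78,56), (p78,57)}
  {p78, p79} × {56} = {(p78,56), (p79,56)}
  {p78, p79} × {57} = {(p78,57), (p79,57)}
  {p79} × {55, 56} = {(p79,55), (p79,56)}
  {p79} × {56, 57} = {(p79,56), (p79,57)}
  {p77, p78, p79} × {56} = {(p77,56), (p78,56), (p79,56)}
  {p77, p78, p79} × {57} = {(p77,57), (p78,57), (p79,57)}
  {p78} × {55, 56, 57} = {(p78,55), (p78,56), (p78,57)}
  {p79} × {55, 56, 57} = {(p79,55), (p79,56), (p79,57)}
  {p77, p78} × {55, 56} = {(p77,55), (p77,56), (p78,55), (p78,56)}
  {p77, p78} × {56, 57} = {(p77,56), (p77,57), (p78,56), (p78,57)}
  {p78, p79} × {55, 56} = {(p78,55), (p78,56), (p79,55), (p79,56)}
  {p78, p79} × {56, 57} = {(p78,56), (p78,57), (p79,56), (p79,57)}
  {p77, p78} × {55, 56, 57} = {(p77,55), (p77,56), (p77,57), (p78,55), (p78,56), (p78,57)}
  {p77, p78, p79} × {55, 56} = {(p77,55), (p77,56), (p78,55), (p78,56), (p79,55), (p79,56)}
  {p77, p78, p79} × {56, 57} = {(p77,56), (p77,57), (p78,56), (p78,57), (p79,56), (p79,57)}
  {p78, p79} × {55, 56, 57} = {(p78,55), (p78,56), (p78,57), (p79,55), (p79,56), (p79,57)}
  {p77, p78, p79} × {55, 56, 57} = {(p77,55), (p77,56), (p77,57), (p78,55), (p78,56), (p78,57), (p79,55), (p79,56), (p79,57)}
These 26 distinct sets form the basis B.
Close under arbitrary unions to get τ_{X×Y}; counting gives |τ_{X×Y}| = 108.


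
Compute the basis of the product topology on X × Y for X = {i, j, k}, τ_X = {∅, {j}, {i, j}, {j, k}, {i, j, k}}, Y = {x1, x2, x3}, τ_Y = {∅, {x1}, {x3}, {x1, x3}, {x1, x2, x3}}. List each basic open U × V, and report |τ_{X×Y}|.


Basis B = {∅ × ∅, {j} × {x1}, {j} × {x3}, {i, j} × {x1}, {i, j} × {x3}, {j} × {x1, x3}, {j, k} × {x1}, {j, k} × {x3}, {i, j, k} × {x1}, {i, j, k} × {x3}, {j} × {x1, x2, x3}, {i, j} × {x1, x3}, {j, k} × {x1, x3}, {i, j} × {x1, x2, x3}, {i, j, k} × {x1, x3}, {j, k} × {x1, x2, x3}, {i, j, k} × {x1, x2, x3}}; |τ_{X×Y}| = 50.

Enumerate products U × V with U ∈ τ_X, V ∈ τ_Y (deduplicated):
  ∅ × ∅ = {} (∅)
  {j} × {x1} = {(j,x1)}
  {j} × {x3} = {(j,x3)}
  {i, j} × {x1} = {(i,x1), (j,x1)}
  {i, j} × {x3} = {(i,x3), (j,x3)}
  {j} × {x1, x3} = {(j,x1), (j,x3)}
  {j, k} × {x1} = {(j,x1), (k,x1)}
  {j, k} × {x3} = {(j,x3), (k,x3)}
  {i, j, k} × {x1} = {(i,x1), (j,x1), (k,x1)}
  {i, j, k} × {x3} = {(i,x3), (j,x3), (k,x3)}
  {j} × {x1, x2, x3} = {(j,x1), (j,x2), (j,x3)}
  {i, j} × {x1, x3} = {(i,x1), (i,x3), (j,x1), (j,x3)}
  {j, k} × {x1, x3} = {(j,x1), (j,x3), (k,x1), (k,x3)}
  {i, j} × {x1, x2, x3} = {(i,x1), (i,x2), (i,x3), (j,x1), (j,x2), (j,x3)}
  {i, j, k} × {x1, x3} = {(i,x1), (i,x3), (j,x1), (j,x3), (k,x1), (k,x3)}
  {j, k} × {x1, x2, x3} = {(j,x1), (j,x2), (j,x3), (k,x1), (k,x2), (k,x3)}
  {i, j, k} × {x1, x2, x3} = {(i,x1), (i,x2), (i,x3), (j,x1), (j,x2), (j,x3), (k,x1), (k,x2), (k,x3)}
These 17 distinct sets form the basis B.
Close under arbitrary unions to get τ_{X×Y}; counting gives |τ_{X×Y}| = 50.


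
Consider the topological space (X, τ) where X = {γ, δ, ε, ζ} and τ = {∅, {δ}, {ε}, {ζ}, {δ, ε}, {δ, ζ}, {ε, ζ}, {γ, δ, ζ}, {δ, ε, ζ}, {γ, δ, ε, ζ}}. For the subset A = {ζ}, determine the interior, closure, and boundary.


int(A) = {ζ}, cl(A) = {γ, ζ}, ∂A = {γ}.

Closed sets in (X, τ) are complements of opens:
  closed(X, τ) = {∅, {γ}, {ε}, {γ, δ}, {γ, ε}, {γ, ζ}, {γ, δ, ε}, {γ, δ, ζ}, {γ, ε, ζ}, {γ, δ, ε, ζ}}.
int(A) = ⋃ {U ∈ τ : U ⊆ A}. Opens contained in A: ∅, {ζ}.
Taking the union of these: int(A) = {ζ}.
cl(A) = ⋂ {C closed : A ⊆ C}. Closed sets containing A: {γ, ζ}, {γ, δ, ζ}, {γ, ε, ζ}, {γ, δ, ε, ζ}.
Intersecting these: cl(A) = {γ, ζ}.
∂A = cl(A) ∖ int(A) = {γ, ζ} ∖ {ζ} = {γ}.


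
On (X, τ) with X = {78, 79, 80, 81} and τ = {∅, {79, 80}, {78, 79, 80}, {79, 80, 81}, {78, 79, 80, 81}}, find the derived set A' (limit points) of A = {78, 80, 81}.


A' = {78, 79, 81}

For each x ∈ X, list the open sets U ∈ τ with x ∈ U, then check whether U ∩ (A ∖ {x}) ≠ ∅ for every such U.
  x = 78: opens ∋ x are {78, 79, 80}, {78, 79, 80, 81}; each meets A ∖ {78}, so x IS a limit point.
  x = 79: opens ∋ x are {79, 80}, {78, 79, 80}, {79, 80, 81}, {78, 79, 80, 81}; each meets A ∖ {79}, so x IS a limit point.
  x = 80: open {79, 80} ∋ x has {79, 80} ∩ (A ∖ {80}) = ∅, so x is NOT a limit point.
  x = 81: opens ∋ x are {79, 80, 81}, {78, 79, 80, 81}; each meets A ∖ {81}, so x IS a limit point.
Collecting: A' = {78, 79, 81}.
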